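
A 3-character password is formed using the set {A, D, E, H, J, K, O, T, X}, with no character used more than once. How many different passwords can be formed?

504

Choose and order 3 of the 9 symbols: the first character has 9 options, the next 8, then 7.
That product is 9 × 8 × 7 = 504.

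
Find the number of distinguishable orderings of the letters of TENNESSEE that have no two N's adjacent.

2940

Total arrangements of TENNESSEE: 9!/(4!·2!·2!) = 3780.
Arrangements with the N's together: treat NN as one letter, giving (8)!/(4!·2!) = 840.
Hence 3780 − 840 = 2940.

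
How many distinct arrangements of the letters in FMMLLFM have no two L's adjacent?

150

There are 7!/(3!·2!·2!) = 210 arrangements of FMMLLFM in total.
If the two L's are adjacent, glue them into one block, leaving 6 items to arrange: (6)!/(3!·2!) = 60 ways.
Subtracting, 210 − 60 = 150 arrangements keep the L's apart.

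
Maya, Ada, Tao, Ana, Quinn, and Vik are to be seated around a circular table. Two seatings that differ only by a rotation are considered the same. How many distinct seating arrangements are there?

Fix one person's seat to break rotational symmetry; the remaining 5 people can be arranged in (5)! = 120 ways.

120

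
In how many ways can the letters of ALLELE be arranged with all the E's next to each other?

20

Treat the 2 copies of E as a single block. The multiset to arrange is then {EE, A, L, L, L}, 5 items in all.
That gives (5)!/(3!) = 20 arrangements.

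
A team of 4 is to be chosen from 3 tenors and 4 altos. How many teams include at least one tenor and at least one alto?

With no constraint there are C(7,4) = 35 possible selections.
Subtract selections that omit an entire group: no tenors → C(4,4) = 1; no altos → C(3,4) = 0.
Both groups omitted at once is impossible, so 35 − 1 = 34.

34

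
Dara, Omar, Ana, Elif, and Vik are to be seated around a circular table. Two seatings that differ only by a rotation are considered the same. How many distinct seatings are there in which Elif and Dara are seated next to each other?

12

Treat {Elif, Dara} as one unit (2 internal orders) and seat the resulting 4 units around the table: (3)! circular arrangements.
So 2 × (3)! = 2 × 6 = 12.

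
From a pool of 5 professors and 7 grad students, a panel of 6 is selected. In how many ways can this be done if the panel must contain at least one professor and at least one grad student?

Unrestricted: C(12,6) = 924 ways to pick any 6 of the 12.
Subtract selections that omit an entire group: no professors → C(7,6) = 7; no grad students → C(5,6) = 0.
Both groups omitted at once is impossible, so 924 − 7 = 917.

917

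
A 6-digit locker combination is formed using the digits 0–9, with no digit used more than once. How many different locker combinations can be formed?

151200

With no repetition, fill the 6 digits in order: 10 choices, then 9, down to 5.
10 × 9 × 8 × 7 × 6 × 5 = 151200.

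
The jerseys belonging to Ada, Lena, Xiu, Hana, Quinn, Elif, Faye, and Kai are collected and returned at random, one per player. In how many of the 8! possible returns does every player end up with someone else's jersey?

14833

Let Aᵢ be the assignments in which player i gets their old jersey. We want the size of the complement of A₁∪…∪A_8.
By inclusion–exclusion this is Σ_{j=0}^{8} (−1)^j C(8,j)·(8−j)!.
Computing: 40320 − 40320 + 20160 − 6720 + 1680 − 336 + 56 − 8 + 1 = 14833.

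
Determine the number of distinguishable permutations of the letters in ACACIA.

The 6 letters of ACACIA have repeats: A appearing 3 times and C appearing twice.
So there are 6! / (3!·2!) = 60 distinguishable arrangements.

60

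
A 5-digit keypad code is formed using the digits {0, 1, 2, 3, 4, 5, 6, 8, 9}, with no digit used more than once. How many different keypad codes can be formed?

With no repetition, fill the 5 digits in order: 9 choices, then 8, down to 5.
That product is 9 × 8 × 7 × 6 × 5 = 15120.

15120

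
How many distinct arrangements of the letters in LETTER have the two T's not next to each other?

120

There are 6!/(2!·2!) = 180 arrangements of LETTER in total.
Arrangements with the T's together: treat TT as one letter, giving (5)!/(2!) = 60.
Hence 180 − 60 = 120.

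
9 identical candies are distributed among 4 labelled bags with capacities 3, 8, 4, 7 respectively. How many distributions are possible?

125

Ignoring the caps, the number of non-negative solutions to x_1+…+x_4 = 9 is C(12,3) = 220.
Subtract solutions that violate a single cap (substitute x_i' = x_i − (cap_i+1)): x_1 ≥ 4 gives C(8,3) = 56; x_2 ≥ 9 gives C(3,3) = 1; x_3 ≥ 5 gives C(7,3) = 35; x_4 ≥ 8 gives C(4,3) = 4. Together 96.
Add back pairs where two caps are both exceeded: 0 + 1 + 0 + 0 + 0 + 0 = 1.
By inclusion–exclusion the count is 220 − 96 + 1 = 125.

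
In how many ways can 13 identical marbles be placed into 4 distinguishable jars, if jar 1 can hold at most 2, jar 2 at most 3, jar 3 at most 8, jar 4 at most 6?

54

By stars and bars, unrestricted non-negative solutions to x_1+…+x_4 = 13 number C(13+3,3) = 560.
Subtract solutions that violate a single cap (substitute x_i' = x_i − (cap_i+1)): x_1 ≥ 3 gives C(13,3) = 286; x_2 ≥ 4 gives C(12,3) = 220; x_3 ≥ 9 gives C(7,3) = 35; x_4 ≥ 7 gives C(9,3) = 84. Together 625.
Add back pairs where two caps are both exceeded: 84 + 4 + 20 + 1 + 10 + 0 = 119.
By inclusion–exclusion the count is 560 − 625 + 119 = 54.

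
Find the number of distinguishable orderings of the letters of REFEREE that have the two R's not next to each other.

75

Total arrangements of REFEREE: 7!/(4!·2!) = 105.
Arrangements with the R's together: treat RR as one letter, giving (6)!/(4!) = 30.
Hence 105 − 30 = 75.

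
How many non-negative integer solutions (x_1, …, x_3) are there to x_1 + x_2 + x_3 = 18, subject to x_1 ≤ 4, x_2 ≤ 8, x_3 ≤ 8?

By stars and bars, unrestricted non-negative solutions to x_1+…+x_3 = 18 number C(18+2,2) = 190.
Subtract solutions that violate a single cap (substitute x_i' = x_i − (cap_i+1)): x_1 ≥ 5 gives C(15,2) = 105; x_2 ≥ 9 gives C(11,2) = 55; x_3 ≥ 9 gives C(11,2) = 55. Together 215.
Add back pairs where two caps are both exceeded: 15 + 15 + 1 = 31.
By inclusion–exclusion the count is 190 − 215 + 31 = 6.

6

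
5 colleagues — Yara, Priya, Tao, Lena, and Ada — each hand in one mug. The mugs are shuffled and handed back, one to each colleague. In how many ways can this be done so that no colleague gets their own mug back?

Let Aᵢ be the assignments in which colleague i gets their own mug. We want the size of the complement of A₁∪…∪A_5.
By inclusion–exclusion this is Σ_{j=0}^{5} (−1)^j C(5,j)·(5−j)!.
Computing: 120 − 120 + 60 − 20 + 5 − 1 = 44.

44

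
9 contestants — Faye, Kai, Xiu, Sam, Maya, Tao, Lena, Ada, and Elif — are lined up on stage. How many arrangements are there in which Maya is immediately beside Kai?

80640

Glue Maya and Kai into one block (2 internal orders), leaving 8 units to arrange in a row.
So the count is 2·(8)! = 80640.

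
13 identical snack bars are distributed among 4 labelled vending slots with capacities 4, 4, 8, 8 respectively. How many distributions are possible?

180

Without the upper bounds there are C(16,3) = 560 ways to split 13 among 4 vending slots.
Subtract solutions that violate a single cap (substitute x_i' = x_i − (cap_i+1)): x_1 ≥ 5 gives C(11,3) = 165; x_2 ≥ 5 gives C(11,3) = 165; x_3 ≥ 9 gives C(7,3) = 35; x_4 ≥ 9 gives C(7,3) = 35. Together 400.
Add back pairs where two caps are both exceeded: 20 + 0 + 0 + 0 + 0 + 0 = 20.
By inclusion–exclusion the count is 560 − 400 + 20 = 180.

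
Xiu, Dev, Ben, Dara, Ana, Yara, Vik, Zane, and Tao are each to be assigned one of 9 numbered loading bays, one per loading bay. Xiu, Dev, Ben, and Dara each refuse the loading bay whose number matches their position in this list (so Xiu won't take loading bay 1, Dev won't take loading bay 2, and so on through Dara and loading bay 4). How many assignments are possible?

229080

Let Aᵢ (for 1 ≤ i ≤ 4) be the placements that put person i in their forbidden loading bay. Any j of these fix j positions, leaving (9−j)! ways to fill the rest, and there are C(4,j) ways to pick which j.
By inclusion–exclusion, the number of valid placements is Σ_{j=0}^{4} (−1)^j C(4,j)·(9−j)!.
Computing: 362880 − 161280 + 30240 − 2880 + 120 = 229080.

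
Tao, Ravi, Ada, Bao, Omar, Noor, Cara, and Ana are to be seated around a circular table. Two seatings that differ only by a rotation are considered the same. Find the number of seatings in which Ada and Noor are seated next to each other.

1440

Glue Ada and Noor into a block (2 internal orders). Seating 7 units around a circle gives (6)! arrangements.
So 2 × (6)! = 2 × 720 = 1440.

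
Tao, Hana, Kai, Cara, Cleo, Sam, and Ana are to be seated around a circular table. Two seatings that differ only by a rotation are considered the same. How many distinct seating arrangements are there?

720

Fix one person's seat to break rotational symmetry; the remaining 6 people can be arranged in (6)! = 720 ways.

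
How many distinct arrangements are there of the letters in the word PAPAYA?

PAPAYA has 6 letters with A appearing 3 times and P appearing twice.
So there are 6! / (3!·2!) = 60 distinguishable arrangements.

60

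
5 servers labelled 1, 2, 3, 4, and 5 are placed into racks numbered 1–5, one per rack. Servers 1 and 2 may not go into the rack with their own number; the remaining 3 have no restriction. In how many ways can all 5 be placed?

Let Aᵢ (for i ∈ {1, 2}) be the placements that put server i in its forbidden rack. Any j of these fix j positions, leaving (5−j)! ways to fill the rest, and there are C(2,j) ways to pick which j.
By inclusion–exclusion, the number of valid placements is Σ_{j=0}^{2} (−1)^j C(2,j)·(5−j)!.
Computing: 120 − 48 + 6 = 78.

78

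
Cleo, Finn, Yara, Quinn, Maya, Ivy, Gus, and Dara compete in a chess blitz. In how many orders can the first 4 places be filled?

There are 8 choices for 1st place, 7 for 2nd, and so on down to 5 for position 4.
That gives 8 × 7 × 6 × 5 = 1680.

1680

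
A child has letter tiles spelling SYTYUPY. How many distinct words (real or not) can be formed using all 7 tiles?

840

The 7 letters of SYTYUPY have repeats: Y appearing 3 times.
So there are 7! / (3!) = 840 distinguishable arrangements.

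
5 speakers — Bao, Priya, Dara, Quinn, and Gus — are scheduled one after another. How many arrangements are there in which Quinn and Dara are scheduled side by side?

Place the 3 others and the Quinn-Dara pair as 4 objects in a line; the pair has 2 internal arrangements.
That gives 2 × 4! = 2 × 24 = 48.

48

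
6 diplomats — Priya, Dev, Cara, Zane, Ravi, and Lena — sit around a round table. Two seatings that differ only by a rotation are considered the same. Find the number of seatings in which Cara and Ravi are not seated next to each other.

72

Without the restriction there are (5)! = 120 seatings.
Seatings with Cara beside Ravi: treat them as a block with 2 internal orders, giving 2 × (4)! = 48.
Subtracting, 120 − 48 = 72.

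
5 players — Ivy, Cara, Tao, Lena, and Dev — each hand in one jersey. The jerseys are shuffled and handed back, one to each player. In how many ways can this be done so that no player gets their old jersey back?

This is the derangement count D_5: permutations of 5 items with no fixed point.
By inclusion–exclusion this is Σ_{j=0}^{5} (−1)^j C(5,j)·(5−j)!.
Computing: 120 − 120 + 60 − 20 + 5 − 1 = 44.

44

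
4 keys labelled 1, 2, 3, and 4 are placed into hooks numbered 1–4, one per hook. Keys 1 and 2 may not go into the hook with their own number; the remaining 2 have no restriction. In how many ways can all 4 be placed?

Let Aᵢ (for i ∈ {1, 2}) be the placements that put key i in its forbidden hook. Any j of these fix j positions, leaving (4−j)! ways to fill the rest, and there are C(2,j) ways to pick which j.
By inclusion–exclusion, the number of valid placements is Σ_{j=0}^{2} (−1)^j C(2,j)·(4−j)!.
Computing: 24 − 12 + 2 = 14.

14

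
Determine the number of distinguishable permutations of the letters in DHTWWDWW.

DHTWWDWW has 8 letters with D appearing twice and W appearing 4 times.
So there are 8! / (4!·2!) = 840 distinguishable arrangements.

840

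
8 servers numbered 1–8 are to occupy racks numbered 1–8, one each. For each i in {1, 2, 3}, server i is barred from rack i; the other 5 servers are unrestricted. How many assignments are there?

Let Aᵢ (for i ∈ {1, 2, 3}) be the placements that put server i in its forbidden rack. Any j of these fix j positions, leaving (8−j)! ways to fill the rest, and there are C(3,j) ways to pick which j.
By inclusion–exclusion, the number of valid placements is Σ_{j=0}^{3} (−1)^j C(3,j)·(8−j)!.
Computing: 40320 − 15120 + 2160 − 120 = 27240.

27240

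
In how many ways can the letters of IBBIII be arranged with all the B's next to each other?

Treat the 2 copies of B as a single block. The multiset to arrange is then {BB, I, I, I, I}, 5 items in all.
That gives (5)!/(4!) = 5 arrangements.

5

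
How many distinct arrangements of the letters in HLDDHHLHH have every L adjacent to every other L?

168

Treat the 2 copies of L as a single block. The multiset to arrange is then {LL, D, D, H, H, H, H, H}, 8 items in all.
That gives (8)!/(5!·2!) = 168 arrangements.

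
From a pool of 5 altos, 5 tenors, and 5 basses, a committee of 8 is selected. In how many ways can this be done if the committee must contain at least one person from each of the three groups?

6300

Unrestricted: C(15,8) = 6435 ways to pick any 8 of the 15.
Selections missing a whole group: no altos → C(10,8) = 45; no tenors → C(10,8) = 45; no basses → C(10,8) = 45.
Add back selections omitting two groups (i.e. drawn from a single group): C(5,8) + C(5,8) + C(5,8) = 0.
By inclusion–exclusion: 6435 − 135 + 0 = 6300.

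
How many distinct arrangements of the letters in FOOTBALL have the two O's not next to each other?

Total arrangements of FOOTBALL: 8!/(2!·2!) = 10080.
Arrangements with the O's together: treat OO as one letter, giving (7)!/(2!) = 2520.
Hence 10080 − 2520 = 7560.

7560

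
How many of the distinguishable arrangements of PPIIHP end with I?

Fix I in the last position and arrange the remaining 5 letters.
Those 5 letters have P appearing 3 times, giving (5)!/(3!) = 20.

20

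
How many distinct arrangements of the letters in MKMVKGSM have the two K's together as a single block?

840

Treat the 2 copies of K as a single block. The multiset to arrange is then {KK, G, M, M, M, S, V}, 7 items in all.
That gives (7)!/(3!) = 840 arrangements.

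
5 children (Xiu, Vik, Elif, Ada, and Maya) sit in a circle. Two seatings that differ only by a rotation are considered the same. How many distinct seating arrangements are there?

Fix one person's seat to break rotational symmetry; the remaining 4 people can be arranged in (4)! = 24 ways.

24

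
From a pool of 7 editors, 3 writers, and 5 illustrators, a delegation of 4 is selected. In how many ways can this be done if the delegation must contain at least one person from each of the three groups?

Unrestricted: C(15,4) = 1365 ways to pick any 4 of the 15.
Subtract selections that omit an entire group: no editors → C(8,4) = 70; no writers → C(12,4) = 495; no illustrators → C(10,4) = 210.
Add back selections omitting two groups (i.e. drawn from a single group): C(7,4) + C(3,4) + C(5,4) = 40.
By inclusion–exclusion: 1365 − 775 + 40 = 630.

630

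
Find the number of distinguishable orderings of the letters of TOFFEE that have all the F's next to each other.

Treat the 2 copies of F as a single block. The multiset to arrange is then {FF, E, E, O, T}, 5 items in all.
That gives (5)!/(2!) = 60 arrangements.

60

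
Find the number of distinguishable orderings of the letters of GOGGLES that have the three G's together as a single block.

120

Treat the 3 copies of G as a single block. The multiset to arrange is then {GGG, E, L, O, S}, 5 items in all.
All 5 items are distinct, so there are (5)! = 120 arrangements.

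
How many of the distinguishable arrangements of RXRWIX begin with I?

30

Fix I in the first position and arrange the remaining 5 letters.
Those 5 letters have R appearing twice and X appearing twice, giving (5)!/(2!·2!) = 30.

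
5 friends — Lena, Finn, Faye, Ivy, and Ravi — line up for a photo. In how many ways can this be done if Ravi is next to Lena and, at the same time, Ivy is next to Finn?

Treat {Ravi,Lena} as one block (2 orders) and {Ivy,Finn} as another (2 orders).
That leaves 3 units to arrange: 2 × 2 × 3! = 4 × 6 = 24.

24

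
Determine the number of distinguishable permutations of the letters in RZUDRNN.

1260

RZUDRNN has 7 letters with N appearing twice and R appearing twice.
So there are 7! / (2!·2!) = 1260 distinguishable arrangements.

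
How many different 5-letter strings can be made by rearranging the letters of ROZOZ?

30

The 5 letters of ROZOZ have repeats: O appearing twice and Z appearing twice.
The number of distinct arrangements is 5!/(2!·2!) = 120/4 = 30.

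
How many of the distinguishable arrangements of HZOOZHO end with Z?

Fix Z in the last position and arrange the remaining 6 letters.
Those 6 letters have H appearing twice and O appearing 3 times, giving (6)!/(3!·2!) = 60.

60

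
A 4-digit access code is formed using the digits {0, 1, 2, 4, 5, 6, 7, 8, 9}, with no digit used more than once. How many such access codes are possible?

Choose and order 4 of the 9 symbols: the first digit has 9 options, the next 8, then 7, 6.
That product is 9 × 8 × 7 × 6 = 3024.

3024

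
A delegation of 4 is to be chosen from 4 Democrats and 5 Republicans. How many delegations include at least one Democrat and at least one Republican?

120

Unrestricted: C(9,4) = 126 ways to pick any 4 of the 9.
Subtract selections that omit an entire group: no Democrats → C(5,4) = 5; no Republicans → C(4,4) = 1.
Both groups omitted at once is impossible, so 126 − 6 = 120.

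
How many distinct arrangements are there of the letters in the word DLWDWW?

60

DLWDWW has 6 letters with D appearing twice and W appearing 3 times.
Dividing 6! = 720 by 3!·2! = 12 for the repeated letters gives 60.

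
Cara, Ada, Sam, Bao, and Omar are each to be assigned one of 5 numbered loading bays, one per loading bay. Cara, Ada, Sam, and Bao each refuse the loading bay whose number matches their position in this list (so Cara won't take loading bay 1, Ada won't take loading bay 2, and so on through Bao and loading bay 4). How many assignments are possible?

53

Let Aᵢ (for 1 ≤ i ≤ 4) be the placements that put person i in their forbidden loading bay. Any j of these fix j positions, leaving (5−j)! ways to fill the rest, and there are C(4,j) ways to pick which j.
By inclusion–exclusion, the number of valid placements is Σ_{j=0}^{4} (−1)^j C(4,j)·(5−j)!.
Computing: 120 − 96 + 36 − 8 + 1 = 53.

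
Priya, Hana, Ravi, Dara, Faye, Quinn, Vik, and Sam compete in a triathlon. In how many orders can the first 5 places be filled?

There are 8 choices for 1st place, 7 for 2nd, and so on down to 4 for position 5.
That gives 8 × 7 × 6 × 5 × 4 = 6720.

6720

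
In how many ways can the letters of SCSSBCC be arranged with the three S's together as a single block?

Treat the 3 copies of S as a single block. The multiset to arrange is then {SSS, B, C, C, C}, 5 items in all.
That gives (5)!/(3!) = 20 arrangements.

20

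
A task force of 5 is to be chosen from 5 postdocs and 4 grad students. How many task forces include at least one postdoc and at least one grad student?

125

Unrestricted: C(9,5) = 126 ways to pick any 5 of the 9.
Selections missing a whole group: no postdocs → C(4,5) = 0; no grad students → C(5,5) = 1.
Both groups omitted at once is impossible, so 126 − 1 = 125.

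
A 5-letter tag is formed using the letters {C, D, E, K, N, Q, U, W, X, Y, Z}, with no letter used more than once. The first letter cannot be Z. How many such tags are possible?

The first letter has 11−1 = 10 choices (anything except Z).
The remaining 4 letters are filled from the other 10 symbols without repetition: 10 × 9 × 8 × 7 = 5040.
Total: 10 × 5040 = 50400.

50400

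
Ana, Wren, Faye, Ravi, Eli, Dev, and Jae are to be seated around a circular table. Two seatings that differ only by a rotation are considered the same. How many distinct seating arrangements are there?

Around a circle, 7 distinct people have 7!/7 = (6)! = 720 rotationally distinct seatings.

720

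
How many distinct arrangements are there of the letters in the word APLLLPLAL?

756

The 9 letters of APLLLPLAL have repeats: A appearing twice, L appearing 5 times, and P appearing twice.
The number of distinct arrangements is 9!/(5!·2!·2!) = 362880/480 = 756.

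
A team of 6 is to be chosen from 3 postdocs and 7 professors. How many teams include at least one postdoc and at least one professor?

Unrestricted: C(10,6) = 210 ways to pick any 6 of the 10.
Selections missing a whole group: no postdocs → C(7,6) = 7; no professors → C(3,6) = 0.
Both groups omitted at once is impossible, so 210 − 7 = 203.

203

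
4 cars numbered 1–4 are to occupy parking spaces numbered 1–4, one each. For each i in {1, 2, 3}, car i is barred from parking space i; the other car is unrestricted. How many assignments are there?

Let Aᵢ (for i ∈ {1, 2, 3}) be the placements that put car i in its forbidden parking space. Any j of these fix j positions, leaving (4−j)! ways to fill the rest, and there are C(3,j) ways to pick which j.
By inclusion–exclusion, the number of valid placements is Σ_{j=0}^{3} (−1)^j C(3,j)·(4−j)!.
Computing: 24 − 18 + 6 − 1 = 11.

11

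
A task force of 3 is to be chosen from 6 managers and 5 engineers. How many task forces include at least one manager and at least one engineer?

135

Total 3-person selections from all 11: C(11,3) = 165.
Subtract selections that omit an entire group: no managers → C(5,3) = 10; no engineers → C(6,3) = 20.
Both groups omitted at once is impossible, so 165 − 30 = 135.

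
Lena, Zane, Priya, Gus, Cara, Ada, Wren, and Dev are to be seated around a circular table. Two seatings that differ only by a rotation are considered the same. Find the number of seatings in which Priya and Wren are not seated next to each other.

3600

Without the restriction there are (7)! = 5040 seatings.
Those with Priya next to Wren: fuse the pair into one unit and seat 7 units around a circle — 2·(6)! = 1440.
Subtracting, 5040 − 1440 = 3600.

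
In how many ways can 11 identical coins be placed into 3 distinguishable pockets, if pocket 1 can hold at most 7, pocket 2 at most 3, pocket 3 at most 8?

Without the upper bounds there are C(13,2) = 78 ways to split 11 among 3 pockets.
Subtract solutions that violate a single cap (substitute x_i' = x_i − (cap_i+1)): x_1 ≥ 8 gives C(5,2) = 10; x_2 ≥ 4 gives C(9,2) = 36; x_3 ≥ 9 gives C(4,2) = 6. Together 52.
No two caps can be exceeded simultaneously, so the pair terms are all 0.
By inclusion–exclusion the count is 78 − 52 + 0 = 26.

26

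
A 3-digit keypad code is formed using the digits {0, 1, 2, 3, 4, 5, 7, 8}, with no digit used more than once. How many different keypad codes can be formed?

336

With no repetition, fill the 3 digits in order: 8 choices, then 7, down to 6.
8 × 7 × 6 = 336.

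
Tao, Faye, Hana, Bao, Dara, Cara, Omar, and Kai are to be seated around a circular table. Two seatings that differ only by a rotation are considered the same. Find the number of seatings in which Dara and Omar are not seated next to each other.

3600

All circular seatings of 8 people number (7)! = 5040.
Seatings with Dara beside Omar: treat them as a block with 2 internal orders, giving 2 × (6)! = 1440.
Subtracting, 5040 − 1440 = 3600.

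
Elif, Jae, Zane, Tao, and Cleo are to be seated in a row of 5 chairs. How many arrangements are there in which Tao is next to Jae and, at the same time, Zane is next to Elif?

24

Treat {Tao,Jae} as one block (2 orders) and {Zane,Elif} as another (2 orders).
That leaves 3 units to arrange: 2 × 2 × 3! = 4 × 6 = 24.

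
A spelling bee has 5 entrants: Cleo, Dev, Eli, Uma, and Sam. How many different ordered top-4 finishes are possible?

120

This is an ordered selection of 4 from 5: P(5,4).
That gives 5 × 4 × 3 × 2 = 120.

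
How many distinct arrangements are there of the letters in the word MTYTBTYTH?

Letter multiplicities in MTYTBTYTH: B×1, H×1, M×1, T×4, Y×2.
So there are 9! / (4!·2!) = 7560 distinguishable arrangements.

7560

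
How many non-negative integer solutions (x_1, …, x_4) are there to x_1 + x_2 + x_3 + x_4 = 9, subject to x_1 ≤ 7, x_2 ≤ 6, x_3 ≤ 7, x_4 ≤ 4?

167

Without the upper bounds there are C(12,3) = 220 ways to split 9 among 4 variables.
Subtract solutions that violate a single cap (substitute x_i' = x_i − (cap_i+1)): x_1 ≥ 8 gives C(4,3) = 4; x_2 ≥ 7 gives C(5,3) = 10; x_3 ≥ 8 gives C(4,3) = 4; x_4 ≥ 5 gives C(7,3) = 35. Together 53.
No two caps can be exceeded simultaneously, so the pair terms are all 0.
By inclusion–exclusion the count is 220 − 53 + 0 = 167.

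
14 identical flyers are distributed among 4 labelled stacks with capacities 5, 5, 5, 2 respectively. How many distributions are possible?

19

By stars and bars, unrestricted non-negative solutions to x_1+…+x_4 = 14 number C(14+3,3) = 680.
Subtract solutions that violate a single cap (substitute x_i' = x_i − (cap_i+1)): x_1 ≥ 6 gives C(11,3) = 165; x_2 ≥ 6 gives C(11,3) = 165; x_3 ≥ 6 gives C(11,3) = 165; x_4 ≥ 3 gives C(14,3) = 364. Together 859.
Add back pairs where two caps are both exceeded: 10 + 10 + 56 + 10 + 56 + 56 = 198.
By inclusion–exclusion the count is 680 − 859 + 198 = 19.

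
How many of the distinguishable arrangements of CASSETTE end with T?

1260

Fix T in the last position and arrange the remaining 7 letters.
Those 7 letters have E appearing twice and S appearing twice, giving (7)!/(2!·2!) = 1260.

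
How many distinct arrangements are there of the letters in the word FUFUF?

Letter multiplicities in FUFUF: F×3, U×2.
Dividing 5! = 120 by 3!·2! = 12 for the repeated letters gives 10.

10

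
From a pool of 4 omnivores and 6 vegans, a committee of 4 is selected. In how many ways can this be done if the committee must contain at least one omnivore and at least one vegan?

Total 4-person selections from all 10: C(10,4) = 210.
Selections missing a whole group: no omnivores → C(6,4) = 15; no vegans → C(4,4) = 1.
Both groups omitted at once is impossible, so 210 − 16 = 194.

194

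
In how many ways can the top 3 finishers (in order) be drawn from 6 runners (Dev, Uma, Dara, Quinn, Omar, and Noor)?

120

This is an ordered selection of 3 from 6: P(6,3).
That gives 6 × 5 × 4 = 120.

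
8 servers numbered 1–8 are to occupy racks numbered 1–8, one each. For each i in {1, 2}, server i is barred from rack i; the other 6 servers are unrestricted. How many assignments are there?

Let Aᵢ (for i ∈ {1, 2}) be the placements that put server i in its forbidden rack. Any j of these fix j positions, leaving (8−j)! ways to fill the rest, and there are C(2,j) ways to pick which j.
By inclusion–exclusion, the number of valid placements is Σ_{j=0}^{2} (−1)^j C(2,j)·(8−j)!.
Computing: 40320 − 10080 + 720 = 30960.

30960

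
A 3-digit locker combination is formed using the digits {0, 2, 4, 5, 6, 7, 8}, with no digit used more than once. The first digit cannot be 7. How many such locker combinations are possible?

180

The first digit has 7−1 = 6 choices (anything except 7).
The remaining 2 digits are filled from the other 6 symbols without repetition: 6 × 5 = 30.
Total: 6 × 30 = 180.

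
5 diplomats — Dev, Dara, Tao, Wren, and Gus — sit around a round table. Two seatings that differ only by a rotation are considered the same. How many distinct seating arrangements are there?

Fix one person's seat to break rotational symmetry; the remaining 4 people can be arranged in (4)! = 24 ways.

24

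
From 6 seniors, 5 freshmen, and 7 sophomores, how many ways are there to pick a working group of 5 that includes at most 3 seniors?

8382

Split by how many seniors are chosen (0 through 3).
Sum: C(6,0)·C(12,5) + C(6,1)·C(12,4) + C(6,2)·C(12,3) + C(6,3)·C(12,2) = 792 + 2970 + 3300 + 1320 = 8382.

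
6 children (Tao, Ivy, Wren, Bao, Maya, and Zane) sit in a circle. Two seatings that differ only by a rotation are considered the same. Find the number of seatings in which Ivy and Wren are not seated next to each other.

Without the restriction there are (5)! = 120 seatings.
Seatings with Ivy beside Wren: treat them as a block with 2 internal orders, giving 2 × (4)! = 48.
Subtracting, 120 − 48 = 72.

72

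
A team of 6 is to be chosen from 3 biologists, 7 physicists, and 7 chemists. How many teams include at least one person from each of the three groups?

Unrestricted: C(17,6) = 12376 ways to pick any 6 of the 17.
Subtract selections that omit an entire group: no biologists → C(14,6) = 3003; no physicists → C(10,6) = 210; no chemists → C(10,6) = 210.
Add back selections omitting two groups (i.e. drawn from a single group): C(3,6) + C(7,6) + C(7,6) = 14.
By inclusion–exclusion: 12376 − 3423 + 14 = 8967.

8967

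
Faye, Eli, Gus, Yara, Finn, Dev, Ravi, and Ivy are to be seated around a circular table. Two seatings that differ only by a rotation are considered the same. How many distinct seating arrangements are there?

5040

Around a circle, 8 distinct people have 8!/8 = (7)! = 5040 rotationally distinct seatings.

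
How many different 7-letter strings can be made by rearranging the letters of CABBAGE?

1260

The 7 letters of CABBAGE have repeats: A appearing twice and B appearing twice.
Dividing 7! = 5040 by 2!·2! = 4 for the repeated letters gives 1260.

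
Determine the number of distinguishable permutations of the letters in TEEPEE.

TEEPEE has 6 letters with E appearing 4 times.
So there are 6! / (4!) = 30 distinguishable arrangements.

30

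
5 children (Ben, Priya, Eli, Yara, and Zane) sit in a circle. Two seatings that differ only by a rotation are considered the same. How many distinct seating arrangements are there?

Seat Ben anywhere (absorbing the rotational symmetry), then permute the other 4: (4)! = 24.

24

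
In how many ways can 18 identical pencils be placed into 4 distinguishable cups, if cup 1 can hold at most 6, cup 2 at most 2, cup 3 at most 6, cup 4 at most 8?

Ignoring the caps, the number of non-negative solutions to x_1+…+x_4 = 18 is C(21,3) = 1330.
Subtract solutions that violate a single cap (substitute x_i' = x_i − (cap_i+1)): x_1 ≥ 7 gives C(14,3) = 364; x_2 ≥ 3 gives C(18,3) = 816; x_3 ≥ 7 gives C(14,3) = 364; x_4 ≥ 9 gives C(12,3) = 220. Together 1764.
Add back pairs where two caps are both exceeded: 165 + 35 + 10 + 165 + 84 + 10 = 469.
Subtract triples: 4 + 0 + 0 + 0 = 4.
By inclusion–exclusion the count is 1330 − 1764 + 469 − 4 = 31.

31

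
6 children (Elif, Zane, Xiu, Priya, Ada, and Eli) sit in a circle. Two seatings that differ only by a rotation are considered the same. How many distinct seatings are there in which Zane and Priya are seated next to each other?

48

Glue Zane and Priya into a block (2 internal orders). Seating 5 units around a circle gives (4)! arrangements.
So 2 × (4)! = 2 × 24 = 48.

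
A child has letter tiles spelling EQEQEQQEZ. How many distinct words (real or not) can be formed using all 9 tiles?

630

The 9 letters of EQEQEQQEZ have repeats: E appearing 4 times and Q appearing 4 times.
Dividing 9! = 362880 by 4!·4! = 576 for the repeated letters gives 630.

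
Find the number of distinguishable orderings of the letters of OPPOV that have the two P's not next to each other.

18

There are 5!/(2!·2!) = 30 arrangements of OPPOV in total.
If the two P's are adjacent, glue them into one block, leaving 4 items to arrange: (4)!/(2!) = 12 ways.
Hence 30 − 12 = 18.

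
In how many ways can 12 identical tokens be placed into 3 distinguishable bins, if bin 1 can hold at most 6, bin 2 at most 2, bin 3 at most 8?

Without the upper bounds there are C(14,2) = 91 ways to split 12 among 3 bins.
Subtract solutions that violate a single cap (substitute x_i' = x_i − (cap_i+1)): x_1 ≥ 7 gives C(7,2) = 21; x_2 ≥ 3 gives C(11,2) = 55; x_3 ≥ 9 gives C(5,2) = 10. Together 86.
Add back pairs where two caps are both exceeded: 6 + 0 + 1 = 7.
By inclusion–exclusion the count is 91 − 86 + 7 = 12.

12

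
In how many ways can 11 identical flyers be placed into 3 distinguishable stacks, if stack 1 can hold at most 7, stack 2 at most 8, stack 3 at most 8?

Without the upper bounds there are C(13,2) = 78 ways to split 11 among 3 stacks.
Subtract solutions that violate a single cap (substitute x_i' = x_i − (cap_i+1)): x_1 ≥ 8 gives C(5,2) = 10; x_2 ≥ 9 gives C(4,2) = 6; x_3 ≥ 9 gives C(4,2) = 6. Together 22.
No two caps can be exceeded simultaneously, so the pair terms are all 0.
By inclusion–exclusion the count is 78 − 22 + 0 = 56.

56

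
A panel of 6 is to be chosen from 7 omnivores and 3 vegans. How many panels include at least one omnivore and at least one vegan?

203

With no constraint there are C(10,6) = 210 possible selections.
Subtract selections that omit an entire group: no omnivores → C(3,6) = 0; no vegans → C(7,6) = 7.
Both groups omitted at once is impossible, so 210 − 7 = 203.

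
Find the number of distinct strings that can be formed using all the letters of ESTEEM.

120

ESTEEM has 6 letters with E appearing 3 times.
The number of distinct arrangements is 6!/(3!) = 720/6 = 120.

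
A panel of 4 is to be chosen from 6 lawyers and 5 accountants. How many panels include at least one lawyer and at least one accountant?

Total 4-person selections from all 11: C(11,4) = 330.
Subtract selections that omit an entire group: no lawyers → C(5,4) = 5; no accountants → C(6,4) = 15.
Both groups omitted at once is impossible, so 330 − 20 = 310.

310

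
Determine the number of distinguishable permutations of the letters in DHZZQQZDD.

5040

DHZZQQZDD has 9 letters with D appearing 3 times, Q appearing twice, and Z appearing 3 times.
Dividing 9! = 362880 by 3!·3!·2! = 72 for the repeated letters gives 5040.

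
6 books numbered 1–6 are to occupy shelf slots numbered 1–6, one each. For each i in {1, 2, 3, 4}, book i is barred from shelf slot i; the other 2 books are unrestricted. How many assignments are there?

362

Let Aᵢ (for 1 ≤ i ≤ 4) be the placements that put book i in its forbidden shelf slot. Any j of these fix j positions, leaving (6−j)! ways to fill the rest, and there are C(4,j) ways to pick which j.
By inclusion–exclusion, the number of valid placements is Σ_{j=0}^{4} (−1)^j C(4,j)·(6−j)!.
Computing: 720 − 480 + 144 − 24 + 2 = 362.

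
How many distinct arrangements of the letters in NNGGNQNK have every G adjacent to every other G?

210

Treat the 2 copies of G as a single block. The multiset to arrange is then {GG, K, N, N, N, N, Q}, 7 items in all.
That gives (7)!/(4!) = 210 arrangements.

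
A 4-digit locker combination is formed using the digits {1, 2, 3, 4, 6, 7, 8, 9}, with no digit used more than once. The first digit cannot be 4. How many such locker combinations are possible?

The first digit has 8−1 = 7 choices (anything except 4).
The remaining 3 digits are filled from the other 7 symbols without repetition: 7 × 6 × 5 = 210.
Total: 7 × 210 = 1470.

1470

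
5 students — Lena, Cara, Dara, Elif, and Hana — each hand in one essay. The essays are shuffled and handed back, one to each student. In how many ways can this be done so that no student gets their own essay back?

Let Aᵢ be the assignments in which student i gets their own essay. We want the size of the complement of A₁∪…∪A_5.
By inclusion–exclusion this is Σ_{j=0}^{5} (−1)^j C(5,j)·(5−j)!.
Computing: 120 − 120 + 60 − 20 + 5 − 1 = 44.

44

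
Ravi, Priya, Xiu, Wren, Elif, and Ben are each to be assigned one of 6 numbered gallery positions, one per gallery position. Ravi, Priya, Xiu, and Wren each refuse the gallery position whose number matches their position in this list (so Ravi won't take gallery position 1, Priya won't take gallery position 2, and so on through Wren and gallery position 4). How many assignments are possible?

Let Aᵢ (for 1 ≤ i ≤ 4) be the placements that put person i in their forbidden gallery position. Any j of these fix j positions, leaving (6−j)! ways to fill the rest, and there are C(4,j) ways to pick which j.
By inclusion–exclusion, the number of valid placements is Σ_{j=0}^{4} (−1)^j C(4,j)·(6−j)!.
Computing: 720 − 480 + 144 − 24 + 2 = 362.

362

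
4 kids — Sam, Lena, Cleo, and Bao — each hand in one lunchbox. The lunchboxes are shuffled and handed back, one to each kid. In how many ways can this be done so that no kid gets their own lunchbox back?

9

This is the derangement count D_4: permutations of 4 items with no fixed point.
By inclusion–exclusion this is Σ_{j=0}^{4} (−1)^j C(4,j)·(4−j)!.
Computing: 24 − 24 + 12 − 4 + 1 = 9.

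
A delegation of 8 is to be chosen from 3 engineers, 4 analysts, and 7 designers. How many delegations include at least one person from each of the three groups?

2793

Unrestricted: C(14,8) = 3003 ways to pick any 8 of the 14.
Selections missing a whole group: no engineers → C(11,8) = 165; no analysts → C(10,8) = 45; no designers → C(7,8) = 0.
Add back selections omitting two groups (i.e. drawn from a single group): C(3,8) + C(4,8) + C(7,8) = 0.
By inclusion–exclusion: 3003 − 210 + 0 = 2793.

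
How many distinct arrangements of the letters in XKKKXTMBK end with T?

With the last slot taken by T, it remains to arrange the other 8 letters (XKKKXMBK).
Those 8 letters have K appearing 4 times and X appearing twice, giving (8)!/(4!·2!) = 840.

840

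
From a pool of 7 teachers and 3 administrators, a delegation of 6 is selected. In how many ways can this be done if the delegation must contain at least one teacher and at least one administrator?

With no constraint there are C(10,6) = 210 possible selections.
Selections missing a whole group: no teachers → C(3,6) = 0; no administrators → C(7,6) = 7.
Both groups omitted at once is impossible, so 210 − 7 = 203.

203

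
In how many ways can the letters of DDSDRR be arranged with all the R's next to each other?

Treat the 2 copies of R as a single block. The multiset to arrange is then {RR, D, D, D, S}, 5 items in all.
That gives (5)!/(3!) = 20 arrangements.

20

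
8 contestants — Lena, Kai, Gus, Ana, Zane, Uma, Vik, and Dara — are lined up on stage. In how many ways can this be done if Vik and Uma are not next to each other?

30240

Of the 8! = 40320 arrangements, those with Vik and Uma adjacent number 2 × 7! = 10080 (treat the pair as a block with 2 internal orders).
Complementary counting: 40320 − 10080 = 30240.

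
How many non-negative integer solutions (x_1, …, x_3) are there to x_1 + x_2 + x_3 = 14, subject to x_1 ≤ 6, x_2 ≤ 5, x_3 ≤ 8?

Ignoring the caps, the number of non-negative solutions to x_1+…+x_3 = 14 is C(16,2) = 120.
Subtract solutions that violate a single cap (substitute x_i' = x_i − (cap_i+1)): x_1 ≥ 7 gives C(9,2) = 36; x_2 ≥ 6 gives C(10,2) = 45; x_3 ≥ 9 gives C(7,2) = 21. Together 102.
Add back pairs where two caps are both exceeded: 3 + 0 + 0 = 3.
By inclusion–exclusion the count is 120 − 102 + 3 = 21.

21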